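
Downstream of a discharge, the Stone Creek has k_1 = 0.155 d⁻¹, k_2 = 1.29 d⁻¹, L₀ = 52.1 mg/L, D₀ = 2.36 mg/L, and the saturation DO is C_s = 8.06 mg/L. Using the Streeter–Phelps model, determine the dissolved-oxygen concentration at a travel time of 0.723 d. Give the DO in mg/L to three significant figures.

k_1 L₀/(k_2−k_1) = 0.155×52.1/(1.29−0.155) = 8.075/1.135 = 7.115 mg/L.
e^(−k_1 t) = e^(−0.155×0.7230) = 0.8940; e^(−k_2 t) = e^(−1.29×0.7230) = 0.3935.
D = 7.115 × (0.8940 − 0.3935) + 2.36 × 0.3935 = 3.561 + 0.9287 = 4.490 mg/L.
DO = C_s − D = 8.06 − 4.490 = 3.570 mg/L.

DO ≈ 3.57 mg/L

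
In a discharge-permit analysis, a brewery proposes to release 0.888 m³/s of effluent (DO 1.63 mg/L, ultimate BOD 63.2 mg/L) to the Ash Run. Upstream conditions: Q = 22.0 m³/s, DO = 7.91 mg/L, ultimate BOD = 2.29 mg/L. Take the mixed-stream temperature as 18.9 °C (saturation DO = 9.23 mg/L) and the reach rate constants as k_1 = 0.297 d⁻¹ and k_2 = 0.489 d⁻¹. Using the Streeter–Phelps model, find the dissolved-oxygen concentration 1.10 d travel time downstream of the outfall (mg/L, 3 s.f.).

Mixed DO = (22.0×7.91 + 0.888×1.63)/(22.0+0.888) = 175.5/22.89 = 7.666 mg/L.
Mixed L₀ = (22.0×2.29 + 0.888×63.2)/(22.89) = 106.5/22.89 = 4.653 mg/L.
Initial deficit D₀ = C_s − DO₀ = 9.23 − 7.666 = 1.564 mg/L.
D(1.10) = [0.297×4.653/(0.489−0.297)](e^(−0.297×1.10) − e^(−0.489×1.10)) + 1.564 e^(−0.489×1.10)
= 7.198 × (0.7213 − 0.5840) + 1.564 × 0.5840 = 1.902 mg/L.
DO = 9.23 − 1.902 = 7.328 mg/L.

DO ≈ 7.33 mg/L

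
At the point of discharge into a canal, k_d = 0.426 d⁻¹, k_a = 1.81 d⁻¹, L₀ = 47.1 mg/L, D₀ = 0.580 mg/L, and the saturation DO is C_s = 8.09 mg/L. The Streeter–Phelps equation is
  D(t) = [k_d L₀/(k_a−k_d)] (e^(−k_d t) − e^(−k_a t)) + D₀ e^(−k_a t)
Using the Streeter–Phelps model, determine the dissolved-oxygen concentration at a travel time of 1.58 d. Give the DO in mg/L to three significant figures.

k_d L₀/(k_a−k_d) = 0.426×47.1/(1.81−0.426) = 20.06/1.384 = 14.50 mg/L.
e^(−k_d t) = e^(−0.426×1.580) = 0.5101; e^(−k_a t) = e^(−1.81×1.580) = 0.05728.
D = 14.50 × (0.5101 − 0.05728) + 0.580 × 0.05728 = 6.565 + 0.03322 = 6.599 mg/L.
DO = C_s − D = 8.09 − 6.599 = 1.491 mg/L.

DO ≈ 1.49 mg/L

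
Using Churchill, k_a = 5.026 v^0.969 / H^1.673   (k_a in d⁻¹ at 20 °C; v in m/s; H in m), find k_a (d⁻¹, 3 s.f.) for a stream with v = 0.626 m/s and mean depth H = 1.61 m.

k_a ≈ 1.44 d⁻¹

k_a = 5.026 × 0.626^0.969 / 1.61^1.673 = 5.026 × 0.6352 / 2.218 = 1.439 d⁻¹.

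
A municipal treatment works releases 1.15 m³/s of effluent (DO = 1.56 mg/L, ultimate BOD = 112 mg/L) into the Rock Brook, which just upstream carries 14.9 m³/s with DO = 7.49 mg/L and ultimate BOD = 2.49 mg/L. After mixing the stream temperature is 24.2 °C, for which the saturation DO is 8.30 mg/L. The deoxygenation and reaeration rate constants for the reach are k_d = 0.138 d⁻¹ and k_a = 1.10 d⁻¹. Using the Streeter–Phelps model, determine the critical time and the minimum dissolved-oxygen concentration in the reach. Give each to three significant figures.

Mixed DO = (14.9×7.49 + 1.15×1.56)/(14.9+1.15) = 113.4/16.05 = 7.065 mg/L.
Mixed L₀ = (14.9×2.49 + 1.15×112)/(16.05) = 165.9/16.05 = 10.34 mg/L.
Initial deficit D₀ = C_s − DO₀ = 8.30 − 7.065 = 1.235 mg/L.
t_c = (1/0.9620) ln[(1.10/0.138)(1 − 1.235×0.9620/(0.138×10.34))] = 1.040 × ln(1.333) = 0.2985 d.
D_c = (0.138/1.10) × 10.34 × e^(−0.138×0.2985) = 0.1255 × 10.34 × 0.9596 = 1.244 mg/L.
Minimum DO = 8.30 − 1.244 = 7.056 mg/L.

t_c ≈ 0.298 d; minimum DO ≈ 7.06 mg/L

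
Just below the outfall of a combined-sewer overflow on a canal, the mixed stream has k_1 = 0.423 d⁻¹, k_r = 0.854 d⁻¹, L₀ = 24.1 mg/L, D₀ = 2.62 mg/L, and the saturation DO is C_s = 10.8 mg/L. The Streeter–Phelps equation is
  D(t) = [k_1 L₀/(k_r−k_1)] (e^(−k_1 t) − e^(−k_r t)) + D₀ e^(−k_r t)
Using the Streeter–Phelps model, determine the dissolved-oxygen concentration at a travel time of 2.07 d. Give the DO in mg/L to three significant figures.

DO ≈ 4.54 mg/L

k_1 L₀/(k_r−k_1) = 0.423×24.1/(0.854−0.423) = 10.19/0.4310 = 23.65 mg/L.
e^(−k_1 t) = e^(−0.423×2.070) = 0.4166; e^(−k_r t) = e^(−0.854×2.070) = 0.1707.
D = 23.65 × (0.4166 − 0.1707) + 2.62 × 0.1707 = 5.816 + 0.4473 = 6.263 mg/L.
DO = C_s − D = 10.8 − 6.263 = 4.537 mg/L.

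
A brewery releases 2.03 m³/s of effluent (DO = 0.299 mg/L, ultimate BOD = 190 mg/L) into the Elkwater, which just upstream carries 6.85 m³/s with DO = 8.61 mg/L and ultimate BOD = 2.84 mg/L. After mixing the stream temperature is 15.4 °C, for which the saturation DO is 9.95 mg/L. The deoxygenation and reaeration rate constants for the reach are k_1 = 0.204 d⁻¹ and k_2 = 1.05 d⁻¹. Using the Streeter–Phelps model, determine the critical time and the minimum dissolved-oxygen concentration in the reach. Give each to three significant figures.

Mixed DO = (6.85×8.61 + 2.03×0.299)/(6.85+2.03) = 59.59/8.880 = 6.710 mg/L.
Mixed L₀ = (6.85×2.84 + 2.03×190)/(8.880) = 405.2/8.880 = 45.63 mg/L.
Initial deficit D₀ = C_s − DO₀ = 9.95 − 6.710 = 3.240 mg/L.
t_c = (1/0.8460) ln[(1.05/0.204)(1 − 3.240×0.8460/(0.204×45.63))] = 1.182 × ln(3.631) = 1.524 d.
D_c = (0.204/1.05) × 45.63 × e^(−0.204×1.524) = 0.1943 × 45.63 × 0.7327 = 6.495 mg/L.
Minimum DO = 9.95 − 6.495 = 3.455 mg/L.

t_c ≈ 1.52 d; minimum DO ≈ 3.45 mg/L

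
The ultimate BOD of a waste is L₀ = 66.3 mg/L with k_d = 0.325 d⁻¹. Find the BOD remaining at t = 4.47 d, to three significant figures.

L ≈ 15.5 mg/L

L_t = L₀ e^(−k_d t) = 66.3 × e^(−0.325×4.47) = 66.3 × 0.2339 = 15.51 mg/L.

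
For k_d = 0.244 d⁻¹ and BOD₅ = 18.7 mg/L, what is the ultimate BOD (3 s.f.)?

BOD₅ = L₀(1 − e^(−5k_d)) ⇒ L₀ = BOD₅ / (1 − e^(−5×0.244))
= 18.7 / (1 − 0.2952) = 18.7 / 0.7048 = 26.53 mg/L.

L₀ ≈ 26.5 mg/L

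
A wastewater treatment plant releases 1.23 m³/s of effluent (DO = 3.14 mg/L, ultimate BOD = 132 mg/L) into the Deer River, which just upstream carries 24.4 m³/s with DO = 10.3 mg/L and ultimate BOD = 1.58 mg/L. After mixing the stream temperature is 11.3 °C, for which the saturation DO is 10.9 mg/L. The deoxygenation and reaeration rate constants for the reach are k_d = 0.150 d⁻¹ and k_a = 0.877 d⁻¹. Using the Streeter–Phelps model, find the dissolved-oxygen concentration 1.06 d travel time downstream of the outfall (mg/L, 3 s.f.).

Mixed DO = (24.4×10.3 + 1.23×3.14)/(24.4+1.23) = 255.2/25.63 = 9.956 mg/L.
Mixed L₀ = (24.4×1.58 + 1.23×132)/(25.63) = 200.9/25.63 = 7.839 mg/L.
Initial deficit D₀ = C_s − DO₀ = 10.9 − 9.956 = 0.9436 mg/L.
D(1.06) = [0.150×7.839/(0.877−0.150)](e^(−0.150×1.06) − e^(−0.877×1.06)) + 0.9436 e^(−0.877×1.06)
= 1.617 × (0.8530 − 0.3947) + 0.9436 × 0.3947 = 1.114 mg/L.
DO = 10.9 − 1.114 = 9.786 mg/L.

DO ≈ 9.79 mg/L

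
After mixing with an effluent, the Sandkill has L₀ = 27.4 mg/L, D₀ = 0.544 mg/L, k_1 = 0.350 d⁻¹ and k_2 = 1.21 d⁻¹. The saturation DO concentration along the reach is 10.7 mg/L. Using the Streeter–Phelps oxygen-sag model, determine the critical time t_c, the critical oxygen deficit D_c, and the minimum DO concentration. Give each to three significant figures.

With k_2/k_1 = 3.457 and 1 − D₀(k_2−k_1)/(k_1 L₀) = 0.9512,
t_c = ln(3.457 × 0.9512) / (1.21 − 0.350) = ln(3.288) / 0.8600 = 1.190/0.8600 = 1.384 d.
L(t_c) = L₀ e^(−k_1 t_c) = 27.4 × 0.6160 = 16.88 mg/L, and at the critical point k_2 D_c = k_1 L, so D_c = (0.350/1.21) × 16.88 = 4.882 mg/L.
Minimum DO = C_s − D_c = 10.7 − 4.882 = 5.818 mg/L.

t_c ≈ 1.38 d; D_c ≈ 4.88 mg/L; min DO ≈ 5.82 mg/L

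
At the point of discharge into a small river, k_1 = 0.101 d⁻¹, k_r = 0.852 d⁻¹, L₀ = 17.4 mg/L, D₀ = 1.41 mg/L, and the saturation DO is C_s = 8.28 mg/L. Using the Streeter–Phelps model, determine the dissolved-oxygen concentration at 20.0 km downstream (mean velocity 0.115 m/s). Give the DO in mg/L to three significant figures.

Travel time t = x/v = 20.0 km / (0.115 m/s) = 20000 m / 0.115 m/s = 173900 s = 2.013 d.
k_1 L₀/(k_r−k_1) = 0.101×17.4/(0.852−0.101) = 1.757/0.7510 = 2.340 mg/L.
e^(−k_1 t) = e^(−0.101×2.013) = 0.8160; e^(−k_r t) = e^(−0.852×2.013) = 0.1800.
D = 2.340 × (0.8160 − 0.1800) + 1.41 × 0.1800 = 1.488 + 0.2538 = 1.742 mg/L.
DO = C_s − D = 8.28 − 1.742 = 6.538 mg/L.

DO ≈ 6.54 mg/L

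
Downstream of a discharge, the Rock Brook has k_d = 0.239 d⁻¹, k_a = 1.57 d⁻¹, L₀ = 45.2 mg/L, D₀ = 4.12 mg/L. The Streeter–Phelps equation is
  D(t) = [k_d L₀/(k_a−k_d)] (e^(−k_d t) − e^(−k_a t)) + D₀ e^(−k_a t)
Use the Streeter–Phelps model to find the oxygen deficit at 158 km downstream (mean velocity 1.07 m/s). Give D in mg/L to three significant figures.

D ≈ 5.12 mg/L

Travel time t = x/v = 158 km / (1.07 m/s) = 158000 m / 1.07 m/s = 147700 s = 1.709 d.
k_d L₀/(k_a−k_d) = 0.239×45.2/(1.57−0.239) = 10.80/1.331 = 8.116 mg/L.
e^(−k_d t) = e^(−0.239×1.709) = 0.6647; e^(−k_a t) = e^(−1.57×1.709) = 0.06834.
D = 8.116 × (0.6647 − 0.06834) + 4.12 × 0.06834 = 4.840 + 0.2816 = 5.122 mg/L.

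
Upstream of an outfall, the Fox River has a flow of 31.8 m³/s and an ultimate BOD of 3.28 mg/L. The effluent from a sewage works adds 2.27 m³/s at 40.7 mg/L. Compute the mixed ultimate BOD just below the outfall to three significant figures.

Flow-weighted mixing: C = (Q_r C_r + Q_w C_w)/(Q_r + Q_w)
= (31.8×3.28 + 2.27×40.7)/(31.8 + 2.27) = 196.7/34.07 = 5.773 mg/L.

5.77 mg/L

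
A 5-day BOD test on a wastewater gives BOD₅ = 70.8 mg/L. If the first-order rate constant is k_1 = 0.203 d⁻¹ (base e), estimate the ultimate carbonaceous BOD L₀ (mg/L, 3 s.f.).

BOD₅ = L₀(1 − e^(−5k_1)) ⇒ L₀ = BOD₅ / (1 − e^(−5×0.203))
= 70.8 / (1 − 0.3624) = 70.8 / 0.6376 = 111.0 mg/L.

L₀ ≈ 111 mg/L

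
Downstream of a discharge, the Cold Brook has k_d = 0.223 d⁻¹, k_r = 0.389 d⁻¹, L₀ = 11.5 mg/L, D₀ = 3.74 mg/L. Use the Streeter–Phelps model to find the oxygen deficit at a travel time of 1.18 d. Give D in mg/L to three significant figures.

D ≈ 4.48 mg/L

k_d L₀/(k_r−k_d) = 0.223×11.5/(0.389−0.223) = 2.565/0.1660 = 15.45 mg/L.
e^(−k_d t) = e^(−0.223×1.180) = 0.7686; e^(−k_r t) = e^(−0.389×1.180) = 0.6319.
D = 15.45 × (0.7686 − 0.6319) + 3.74 × 0.6319 = 2.112 + 2.363 = 4.476 mg/L.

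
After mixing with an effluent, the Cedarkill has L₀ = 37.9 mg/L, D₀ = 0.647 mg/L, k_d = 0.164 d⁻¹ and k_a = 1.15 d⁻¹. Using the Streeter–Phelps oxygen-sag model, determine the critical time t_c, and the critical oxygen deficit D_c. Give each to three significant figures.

t_c ≈ 1.87 d; D_c ≈ 3.98 mg/L

t_c = [1/(k_a−k_d)] ln[(k_a/k_d)(1 − D₀(k_a−k_d)/(k_d L₀))]
= [1/(1.15−0.164)] ln[(1.15/0.164)(1 − 0.647×0.9860/(0.164×37.9))]
= (1/0.9860) ln[7.012 × 0.8974] = 1.014 × ln(6.292) = 1.014 × 1.839 = 1.865 d.
L(t_c) = L₀ e^(−k_d t_c) = 37.9 × 0.7364 = 27.91 mg/L, and at the critical point k_a D_c = k_d L, so D_c = (0.164/1.15) × 27.91 = 3.980 mg/L.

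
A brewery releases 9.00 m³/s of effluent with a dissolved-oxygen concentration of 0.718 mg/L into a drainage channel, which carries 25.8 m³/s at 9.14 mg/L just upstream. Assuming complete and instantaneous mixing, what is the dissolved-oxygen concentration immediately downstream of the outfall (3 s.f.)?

Flow-weighted mixing: C = (Q_r C_r + Q_w C_w)/(Q_r + Q_w)
= (25.8×9.14 + 9.00×0.718)/(25.8 + 9.00) = 242.3/34.80 = 6.962 mg/L.

6.96 mg/L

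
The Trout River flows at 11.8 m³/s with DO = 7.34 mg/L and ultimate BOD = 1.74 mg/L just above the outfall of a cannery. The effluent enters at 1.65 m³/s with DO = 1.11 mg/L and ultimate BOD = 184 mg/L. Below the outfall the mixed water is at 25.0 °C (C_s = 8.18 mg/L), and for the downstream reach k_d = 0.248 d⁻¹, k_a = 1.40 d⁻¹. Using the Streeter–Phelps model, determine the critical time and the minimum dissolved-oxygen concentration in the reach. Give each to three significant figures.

t_c ≈ 1.18 d; minimum DO ≈ 5.00 mg/L

Mixed DO = (11.8×7.34 + 1.65×1.11)/(11.8+1.65) = 88.44/13.45 = 6.576 mg/L.
Mixed L₀ = (11.8×1.74 + 1.65×184)/(13.45) = 324.1/13.45 = 24.10 mg/L.
Initial deficit D₀ = C_s − DO₀ = 8.18 − 6.576 = 1.604 mg/L.
t_c = (1/1.152) ln[(1.40/0.248)(1 − 1.604×1.152/(0.248×24.10))] = 0.8681 × ln(3.900) = 1.181 d.
D_c = (0.248/1.40) × 24.10 × e^(−0.248×1.181) = 0.1771 × 24.10 × 0.7461 = 3.185 mg/L.
Minimum DO = 8.18 − 3.185 = 4.995 mg/L.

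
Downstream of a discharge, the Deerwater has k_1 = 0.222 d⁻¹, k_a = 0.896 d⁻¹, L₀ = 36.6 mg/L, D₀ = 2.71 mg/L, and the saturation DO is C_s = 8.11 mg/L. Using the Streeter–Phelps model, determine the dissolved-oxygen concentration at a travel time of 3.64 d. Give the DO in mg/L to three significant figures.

k_1 L₀/(k_a−k_1) = 0.222×36.6/(0.896−0.222) = 8.125/0.6740 = 12.06 mg/L.
e^(−k_1 t) = e^(−0.222×3.640) = 0.4457; e^(−k_a t) = e^(−0.896×3.640) = 0.03833.
D = 12.06 × (0.4457 − 0.03833) + 2.71 × 0.03833 = 4.911 + 0.1039 = 5.015 mg/L.
DO = C_s − D = 8.11 − 5.015 = 3.095 mg/L.

DO ≈ 3.10 mg/L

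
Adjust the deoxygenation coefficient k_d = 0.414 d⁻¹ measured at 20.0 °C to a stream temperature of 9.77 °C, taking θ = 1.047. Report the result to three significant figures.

k_d(T₂) = k_d(T₁) · θ^(T₂−T₁) = 0.414 × 1.047^(9.77−20.0)
= 0.414 × 1.047^-10.2 = 0.414 × 0.6251 = 0.2588 d⁻¹.

k_d ≈ 0.259 d⁻¹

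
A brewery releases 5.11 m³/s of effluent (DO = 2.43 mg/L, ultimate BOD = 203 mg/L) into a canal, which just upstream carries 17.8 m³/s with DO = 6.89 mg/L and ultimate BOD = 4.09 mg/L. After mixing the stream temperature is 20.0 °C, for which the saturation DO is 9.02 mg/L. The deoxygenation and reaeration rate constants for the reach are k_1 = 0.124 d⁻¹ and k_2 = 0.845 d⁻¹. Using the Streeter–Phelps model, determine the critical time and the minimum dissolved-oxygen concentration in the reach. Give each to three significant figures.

t_c ≈ 2.01 d; minimum DO ≈ 3.48 mg/L

Mixed DO = (17.8×6.89 + 5.11×2.43)/(17.8+5.11) = 135.1/22.91 = 5.895 mg/L.
Mixed L₀ = (17.8×4.09 + 5.11×203)/(22.91) = 1110/22.91 = 48.46 mg/L.
Initial deficit D₀ = C_s − DO₀ = 9.02 − 5.895 = 3.125 mg/L.
t_c = (1/0.7210) ln[(0.845/0.124)(1 − 3.125×0.7210/(0.124×48.46))] = 1.387 × ln(4.259) = 2.010 d.
D_c = (0.124/0.845) × 48.46 × e^(−0.124×2.010) = 0.1467 × 48.46 × 0.7794 = 5.542 mg/L.
Minimum DO = 9.02 − 5.542 = 3.478 mg/L.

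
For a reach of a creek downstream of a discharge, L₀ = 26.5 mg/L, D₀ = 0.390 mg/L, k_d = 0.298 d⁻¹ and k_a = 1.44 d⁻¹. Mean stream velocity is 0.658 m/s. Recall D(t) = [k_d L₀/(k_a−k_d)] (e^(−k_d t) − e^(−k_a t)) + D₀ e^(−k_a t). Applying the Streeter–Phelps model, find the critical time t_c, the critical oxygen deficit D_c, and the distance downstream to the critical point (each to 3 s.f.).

With k_a/k_d = 4.832 and 1 − D₀(k_a−k_d)/(k_d L₀) = 0.9436,
t_c = ln(4.832 × 0.9436) / (1.44 − 0.298) = ln(4.560) / 1.142 = 1.517/1.142 = 1.329 d.
L(t_c) = L₀ e^(−k_d t_c) = 26.5 × 0.6731 = 17.84 mg/L, and at the critical point k_a D_c = k_d L, so D_c = (0.298/1.44) × 17.84 = 3.691 mg/L.
x_c = v t_c = 0.658 m/s × 1.329 d × 86400 s/d = 75530 m ≈ 75.5 km.

t_c ≈ 1.33 d; D_c ≈ 3.69 mg/L; x_c ≈ 75.5 km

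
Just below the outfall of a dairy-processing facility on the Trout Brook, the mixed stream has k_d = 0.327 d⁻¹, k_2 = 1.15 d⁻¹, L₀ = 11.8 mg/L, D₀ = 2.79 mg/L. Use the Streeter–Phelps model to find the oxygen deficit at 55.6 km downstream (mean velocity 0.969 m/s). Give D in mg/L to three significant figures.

Travel time t = x/v = 55.6 km / (0.969 m/s) = 55600 m / 0.969 m/s = 57380 s = 0.6641 d.
k_d L₀/(k_2−k_d) = 0.327×11.8/(1.15−0.327) = 3.859/0.8230 = 4.688 mg/L.
e^(−k_d t) = e^(−0.327×0.6641) = 0.8048; e^(−k_2 t) = e^(−1.15×0.6641) = 0.4659.
D = 4.688 × (0.8048 − 0.4659) + 2.79 × 0.4659 = 1.589 + 1.300 = 2.889 mg/L.

D ≈ 2.89 mg/L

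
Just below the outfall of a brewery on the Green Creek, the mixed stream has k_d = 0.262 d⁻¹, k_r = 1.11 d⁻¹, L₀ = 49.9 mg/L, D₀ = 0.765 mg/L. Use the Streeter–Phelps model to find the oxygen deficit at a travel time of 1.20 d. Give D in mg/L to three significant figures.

k_d L₀/(k_r−k_d) = 0.262×49.9/(1.11−0.262) = 13.07/0.8480 = 15.42 mg/L.
e^(−k_d t) = e^(−0.262×1.200) = 0.7302; e^(−k_r t) = e^(−1.11×1.200) = 0.2639.
D = 15.42 × (0.7302 − 0.2639) + 0.765 × 0.2639 = 7.189 + 0.2019 = 7.391 mg/L.

D ≈ 7.39 mg/L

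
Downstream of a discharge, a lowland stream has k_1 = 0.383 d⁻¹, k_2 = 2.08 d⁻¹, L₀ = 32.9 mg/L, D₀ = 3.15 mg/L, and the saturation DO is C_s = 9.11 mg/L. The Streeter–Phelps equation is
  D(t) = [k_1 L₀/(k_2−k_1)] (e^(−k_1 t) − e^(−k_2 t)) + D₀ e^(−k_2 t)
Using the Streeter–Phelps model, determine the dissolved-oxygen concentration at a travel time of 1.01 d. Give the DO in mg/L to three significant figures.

DO ≈ 4.59 mg/L

k_1 L₀/(k_2−k_1) = 0.383×32.9/(2.08−0.383) = 12.60/1.697 = 7.425 mg/L.
e^(−k_1 t) = e^(−0.383×1.010) = 0.6792; e^(−k_2 t) = e^(−2.08×1.010) = 0.1224.
D = 7.425 × (0.6792 − 0.1224) + 3.15 × 0.1224 = 4.135 + 0.3854 = 4.520 mg/L.
DO = C_s − D = 9.11 − 4.520 = 4.590 mg/L.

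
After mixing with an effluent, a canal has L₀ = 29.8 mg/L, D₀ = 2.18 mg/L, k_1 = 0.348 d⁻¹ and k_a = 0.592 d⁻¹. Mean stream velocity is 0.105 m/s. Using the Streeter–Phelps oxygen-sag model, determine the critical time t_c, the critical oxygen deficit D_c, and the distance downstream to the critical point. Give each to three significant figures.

t_c = [1/(k_a−k_1)] ln[(k_a/k_1)(1 − D₀(k_a−k_1)/(k_1 L₀))]
= [1/(0.592−0.348)] ln[(0.592/0.348)(1 − 2.18×0.2440/(0.348×29.8))]
= (1/0.2440) ln[1.701 × 0.9487] = 4.098 × ln(1.614) = 4.098 × 0.4786 = 1.962 d.
D_c = (k_1/k_a) L₀ e^(−k_1 t_c) = (0.348/0.592) × 29.8 × e^(−0.348×1.962) = 0.5878 × 29.8 × 0.5053 = 8.851 mg/L.
x_c = v t_c = 0.105 m/s × 1.962 d × 86400 s/d = 17800 m ≈ 17.8 km.

t_c ≈ 1.96 d; D_c ≈ 8.85 mg/L; x_c ≈ 17.8 km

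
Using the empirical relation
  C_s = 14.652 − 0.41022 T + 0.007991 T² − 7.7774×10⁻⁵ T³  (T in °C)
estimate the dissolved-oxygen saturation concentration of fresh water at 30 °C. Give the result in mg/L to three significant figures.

C_s ≈ 7.44 mg/L

C_s = 14.652 − 0.41022×30 + 0.007991×30² − 7.7774×10⁻⁵×30³ = 7.437 mg/L.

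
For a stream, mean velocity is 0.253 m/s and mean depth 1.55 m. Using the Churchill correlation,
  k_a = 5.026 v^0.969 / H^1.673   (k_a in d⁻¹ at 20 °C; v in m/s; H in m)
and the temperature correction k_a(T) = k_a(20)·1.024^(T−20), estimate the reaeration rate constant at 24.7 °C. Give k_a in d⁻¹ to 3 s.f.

k_a(20) = 5.026 × 0.253^0.969 / 1.55^1.673 = 5.026 × 0.2640 / 2.082 = 0.6374 d⁻¹.
k_a(24.7) = 0.6374 × 1.024^(24.7−20) = 0.6374 × 1.118 = 0.7126 d⁻¹.

k_a ≈ 0.713 d⁻¹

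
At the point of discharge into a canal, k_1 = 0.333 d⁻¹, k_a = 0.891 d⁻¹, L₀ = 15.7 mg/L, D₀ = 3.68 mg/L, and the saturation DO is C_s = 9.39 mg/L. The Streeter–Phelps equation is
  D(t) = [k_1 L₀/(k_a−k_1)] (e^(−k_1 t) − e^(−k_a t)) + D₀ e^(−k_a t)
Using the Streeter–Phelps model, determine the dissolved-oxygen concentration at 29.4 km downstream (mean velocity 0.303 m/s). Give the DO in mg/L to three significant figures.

DO ≈ 5.04 mg/L

Travel time t = x/v = 29.4 km / (0.303 m/s) = 29400 m / 0.303 m/s = 97030 s = 1.123 d.
k_1 L₀/(k_a−k_1) = 0.333×15.7/(0.891−0.333) = 5.228/0.5580 = 9.369 mg/L.
e^(−k_1 t) = e^(−0.333×1.123) = 0.6880; e^(−k_a t) = e^(−0.891×1.123) = 0.3677.
D = 9.369 × (0.6880 − 0.3677) + 3.68 × 0.3677 = 3.001 + 1.353 = 4.354 mg/L.
DO = C_s − D = 9.39 − 4.354 = 5.036 mg/L.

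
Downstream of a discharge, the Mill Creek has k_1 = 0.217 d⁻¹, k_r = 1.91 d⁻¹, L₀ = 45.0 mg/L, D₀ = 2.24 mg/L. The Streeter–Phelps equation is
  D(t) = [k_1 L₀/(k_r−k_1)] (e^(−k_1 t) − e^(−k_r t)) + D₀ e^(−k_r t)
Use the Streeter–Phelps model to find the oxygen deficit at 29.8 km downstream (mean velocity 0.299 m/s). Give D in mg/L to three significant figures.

Travel time t = x/v = 29.8 km / (0.299 m/s) = 29800 m / 0.299 m/s = 99670 s = 1.154 d.
k_1 L₀/(k_r−k_1) = 0.217×45.0/(1.91−0.217) = 9.765/1.693 = 5.768 mg/L.
e^(−k_1 t) = e^(−0.217×1.154) = 0.7786; e^(−k_r t) = e^(−1.91×1.154) = 0.1104.
D = 5.768 × (0.7786 − 0.1104) + 2.24 × 0.1104 = 3.854 + 0.2474 = 4.101 mg/L.

D ≈ 4.10 mg/L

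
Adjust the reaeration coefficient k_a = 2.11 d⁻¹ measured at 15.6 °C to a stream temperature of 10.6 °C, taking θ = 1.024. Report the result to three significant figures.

k_a(T₂) = k_a(T₁) · θ^(T₂−T₁) = 2.11 × 1.024^(10.6−15.6)
= 2.11 × 1.024^-5.00 = 2.11 × 0.8882 = 1.874 d⁻¹.

k_a ≈ 1.87 d⁻¹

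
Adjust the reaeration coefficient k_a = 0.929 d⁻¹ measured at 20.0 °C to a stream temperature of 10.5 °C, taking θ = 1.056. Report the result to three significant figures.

k_a ≈ 0.554 d⁻¹

k_a(T₂) = k_a(T₁) · θ^(T₂−T₁) = 0.929 × 1.056^(10.5−20.0)
= 0.929 × 1.056^-9.50 = 0.929 × 0.5959 = 0.5536 d⁻¹.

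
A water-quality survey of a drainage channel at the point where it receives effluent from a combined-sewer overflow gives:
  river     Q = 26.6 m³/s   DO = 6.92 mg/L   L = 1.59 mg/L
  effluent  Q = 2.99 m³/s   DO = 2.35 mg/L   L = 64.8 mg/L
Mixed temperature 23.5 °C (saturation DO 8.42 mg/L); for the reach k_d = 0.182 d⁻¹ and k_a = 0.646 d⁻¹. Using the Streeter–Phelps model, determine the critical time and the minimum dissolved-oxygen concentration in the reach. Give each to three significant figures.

t_c ≈ 0.605 d; minimum DO ≈ 6.41 mg/L

Mixed DO = (26.6×6.92 + 2.99×2.35)/(26.6+2.99) = 191.1/29.59 = 6.458 mg/L.
Mixed L₀ = (26.6×1.59 + 2.99×64.8)/(29.59) = 236.0/29.59 = 7.977 mg/L.
Initial deficit D₀ = C_s − DO₀ = 8.42 − 6.458 = 1.962 mg/L.
t_c = (1/0.4640) ln[(0.646/0.182)(1 − 1.962×0.4640/(0.182×7.977))] = 2.155 × ln(1.324) = 0.6049 d.
D_c = (0.182/0.646) × 7.977 × e^(−0.182×0.6049) = 0.2817 × 7.977 × 0.8957 = 2.013 mg/L.
Minimum DO = 8.42 − 2.013 = 6.407 mg/L.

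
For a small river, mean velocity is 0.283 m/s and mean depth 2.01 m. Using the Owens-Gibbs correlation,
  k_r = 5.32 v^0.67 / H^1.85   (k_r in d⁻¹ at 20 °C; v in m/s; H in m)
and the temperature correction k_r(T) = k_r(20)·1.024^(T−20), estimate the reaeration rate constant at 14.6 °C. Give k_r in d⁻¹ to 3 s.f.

k_r(20) = 5.32 × 0.283^0.67 / 2.01^1.85 = 5.32 × 0.4292 / 3.638 = 0.6276 d⁻¹.
k_r(14.6) = 0.6276 × 1.024^(14.6−20) = 0.6276 × 0.8798 = 0.5522 d⁻¹.

k_r ≈ 0.552 d⁻¹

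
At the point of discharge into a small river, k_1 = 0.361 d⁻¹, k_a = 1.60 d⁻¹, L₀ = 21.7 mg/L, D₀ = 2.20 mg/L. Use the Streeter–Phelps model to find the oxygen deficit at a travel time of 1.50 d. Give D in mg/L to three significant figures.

D ≈ 3.30 mg/L

k_1 L₀/(k_a−k_1) = 0.361×21.7/(1.60−0.361) = 7.834/1.239 = 6.323 mg/L.
e^(−k_1 t) = e^(−0.361×1.500) = 0.5819; e^(−k_a t) = e^(−1.60×1.500) = 0.09072.
D = 6.323 × (0.5819 − 0.09072) + 2.20 × 0.09072 = 3.105 + 0.1996 = 3.305 mg/L.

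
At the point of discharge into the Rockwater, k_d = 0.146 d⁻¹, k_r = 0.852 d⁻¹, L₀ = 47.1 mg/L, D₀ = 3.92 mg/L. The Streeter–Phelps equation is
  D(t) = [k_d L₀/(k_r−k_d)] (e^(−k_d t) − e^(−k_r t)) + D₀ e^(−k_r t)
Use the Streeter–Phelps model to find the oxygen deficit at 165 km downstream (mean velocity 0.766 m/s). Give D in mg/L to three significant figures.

Travel time t = x/v = 165 km / (0.766 m/s) = 165000 m / 0.766 m/s = 215400 s = 2.493 d.
k_d L₀/(k_r−k_d) = 0.146×47.1/(0.852−0.146) = 6.877/0.7060 = 9.740 mg/L.
e^(−k_d t) = e^(−0.146×2.493) = 0.6949; e^(−k_r t) = e^(−0.852×2.493) = 0.1195.
D = 9.740 × (0.6949 − 0.1195) + 3.92 × 0.1195 = 5.604 + 0.4686 = 6.073 mg/L.

D ≈ 6.07 mg/L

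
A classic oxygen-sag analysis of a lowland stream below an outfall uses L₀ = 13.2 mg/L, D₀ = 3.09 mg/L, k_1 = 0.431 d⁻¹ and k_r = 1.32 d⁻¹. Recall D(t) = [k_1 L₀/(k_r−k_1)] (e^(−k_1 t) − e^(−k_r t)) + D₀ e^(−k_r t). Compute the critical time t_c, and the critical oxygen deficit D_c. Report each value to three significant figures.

At the critical point dD/dt = 0, so k_1 L₀ e^(−k_1 t) = k_r D. Substituting D(t) from the Streeter–Phelps equation and solving for t gives
t_c = ln[(k_r/k_1)(1 − D₀(k_r−k_1)/(k_1 L₀))] / (k_r−k_1).
Here k_r−k_1 = 0.8890 d⁻¹ and 1 − D₀(k_r−k_1)/(k_1 L₀) = 1 − 3.09×0.8890/(0.431×13.2) = 0.5172, so
t_c = ln(3.063 × 0.5172) / 0.8890 = 0.4599 / 0.8890 = 0.5173 d.
D_c = (k_1/k_r) L₀ e^(−k_1 t_c) = (0.431/1.32) × 13.2 × e^(−0.431×0.5173) = 0.3265 × 13.2 × 0.8002 = 3.449 mg/L.

t_c ≈ 0.517 d; D_c ≈ 3.45 mg/L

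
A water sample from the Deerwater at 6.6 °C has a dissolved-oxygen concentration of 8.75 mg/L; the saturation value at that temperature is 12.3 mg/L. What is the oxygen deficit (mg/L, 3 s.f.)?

D ≈ 3.55 mg/L

D = C_s − C = 12.3 − 8.75 = 3.55 mg/L.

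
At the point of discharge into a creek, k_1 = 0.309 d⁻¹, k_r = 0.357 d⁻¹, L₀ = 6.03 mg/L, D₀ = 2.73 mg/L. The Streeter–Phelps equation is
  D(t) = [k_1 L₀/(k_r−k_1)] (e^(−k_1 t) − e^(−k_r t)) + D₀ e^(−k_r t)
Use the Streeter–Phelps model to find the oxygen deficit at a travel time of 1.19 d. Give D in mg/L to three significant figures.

k_1 L₀/(k_r−k_1) = 0.309×6.03/(0.357−0.309) = 1.863/0.04800 = 38.82 mg/L.
e^(−k_1 t) = e^(−0.309×1.190) = 0.6923; e^(−k_r t) = e^(−0.357×1.190) = 0.6539.
D = 38.82 × (0.6923 − 0.6539) + 2.73 × 0.6539 = 1.492 + 1.785 = 3.277 mg/L.

D ≈ 3.28 mg/L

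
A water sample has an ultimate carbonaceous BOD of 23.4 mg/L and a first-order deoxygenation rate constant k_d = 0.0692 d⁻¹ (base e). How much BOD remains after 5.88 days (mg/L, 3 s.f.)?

L_t = L₀ e^(−k_d t) = 23.4 × e^(−0.0692×5.88) = 23.4 × 0.6657 = 15.58 mg/L.

L ≈ 15.6 mg/L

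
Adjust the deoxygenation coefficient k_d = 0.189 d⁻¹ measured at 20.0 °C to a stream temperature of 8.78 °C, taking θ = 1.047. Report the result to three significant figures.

k_d ≈ 0.113 d⁻¹

k_d(T₂) = k_d(T₁) · θ^(T₂−T₁) = 0.189 × 1.047^(8.78−20.0)
= 0.189 × 1.047^-11.2 = 0.189 × 0.5973 = 0.1129 d⁻¹.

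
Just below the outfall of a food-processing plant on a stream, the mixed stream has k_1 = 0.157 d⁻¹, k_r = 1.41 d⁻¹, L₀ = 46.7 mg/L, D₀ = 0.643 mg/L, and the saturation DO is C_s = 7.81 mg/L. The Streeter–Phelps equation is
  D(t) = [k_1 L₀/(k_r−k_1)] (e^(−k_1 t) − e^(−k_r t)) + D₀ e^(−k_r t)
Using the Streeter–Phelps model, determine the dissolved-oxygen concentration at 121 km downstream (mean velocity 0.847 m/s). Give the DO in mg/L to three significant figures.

Travel time t = x/v = 121 km / (0.847 m/s) = 121000 m / 0.847 m/s = 142900 s = 1.653 d.
k_1 L₀/(k_r−k_1) = 0.157×46.7/(1.41−0.157) = 7.332/1.253 = 5.851 mg/L.
e^(−k_1 t) = e^(−0.157×1.653) = 0.7714; e^(−k_r t) = e^(−1.41×1.653) = 0.09716.
D = 5.851 × (0.7714 − 0.09716) + 0.643 × 0.09716 = 3.945 + 0.06248 = 4.008 mg/L.
DO = C_s − D = 7.81 − 4.008 = 3.802 mg/L.

DO ≈ 3.80 mg/L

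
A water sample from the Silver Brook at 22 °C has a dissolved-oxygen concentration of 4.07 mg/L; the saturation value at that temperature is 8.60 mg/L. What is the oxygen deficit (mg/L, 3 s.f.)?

D ≈ 4.53 mg/L

D = C_s − C = 8.60 − 4.07 = 4.53 mg/L.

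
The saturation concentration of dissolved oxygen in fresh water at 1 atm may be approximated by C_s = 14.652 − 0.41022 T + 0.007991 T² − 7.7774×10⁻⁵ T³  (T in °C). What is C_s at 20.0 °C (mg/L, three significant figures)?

C_s = 14.652 − 0.41022×20.0 + 0.007991×20.0² − 7.7774×10⁻⁵×20.0³ = 9.022 mg/L.

C_s ≈ 9.02 mg/L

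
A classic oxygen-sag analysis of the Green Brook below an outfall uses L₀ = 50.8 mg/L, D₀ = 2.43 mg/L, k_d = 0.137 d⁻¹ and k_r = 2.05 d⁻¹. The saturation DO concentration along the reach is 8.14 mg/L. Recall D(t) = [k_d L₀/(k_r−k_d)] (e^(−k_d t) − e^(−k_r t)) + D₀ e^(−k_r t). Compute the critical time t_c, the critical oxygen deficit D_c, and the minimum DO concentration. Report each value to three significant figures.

t_c ≈ 0.838 d; D_c ≈ 3.03 mg/L; min DO ≈ 5.11 mg/L

At the critical point dD/dt = 0, so k_d L₀ e^(−k_d t) = k_r D. Substituting D(t) from the Streeter–Phelps equation and solving for t gives
t_c = ln[(k_r/k_d)(1 − D₀(k_r−k_d)/(k_d L₀))] / (k_r−k_d).
Here k_r−k_d = 1.913 d⁻¹ and 1 − D₀(k_r−k_d)/(k_d L₀) = 1 − 2.43×1.913/(0.137×50.8) = 0.3321, so
t_c = ln(14.96 × 0.3321) / 1.913 = 1.603 / 1.913 = 0.8380 d.
D_c = (k_d/k_r) L₀ e^(−k_d t_c) = (0.137/2.05) × 50.8 × e^(−0.137×0.8380) = 0.06683 × 50.8 × 0.8915 = 3.027 mg/L.
Minimum DO = C_s − D_c = 8.14 − 3.027 = 5.113 mg/L.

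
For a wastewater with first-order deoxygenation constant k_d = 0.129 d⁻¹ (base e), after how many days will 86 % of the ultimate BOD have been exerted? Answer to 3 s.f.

t ≈ 15.2 d

y/L₀ = 1 − e^(−k_d t) = 0.86 ⇒ e^(−k_d t) = 0.140
t = −ln(0.140) / 0.129 = 1.966 / 0.129 = 15.24 d.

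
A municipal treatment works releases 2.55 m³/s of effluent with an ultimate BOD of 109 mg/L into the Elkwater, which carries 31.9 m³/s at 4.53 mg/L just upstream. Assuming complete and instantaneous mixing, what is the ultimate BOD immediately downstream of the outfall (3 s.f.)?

Flow-weighted mixing: C = (Q_r C_r + Q_w C_w)/(Q_r + Q_w)
= (31.9×4.53 + 2.55×109)/(31.9 + 2.55) = 422.5/34.45 = 12.26 mg/L.

12.3 mg/L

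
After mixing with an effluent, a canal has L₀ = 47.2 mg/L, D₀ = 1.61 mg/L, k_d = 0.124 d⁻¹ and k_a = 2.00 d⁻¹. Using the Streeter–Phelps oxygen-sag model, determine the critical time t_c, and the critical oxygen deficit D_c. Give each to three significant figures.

t_c = [1/(k_a−k_d)] ln[(k_a/k_d)(1 − D₀(k_a−k_d)/(k_d L₀))]
= [1/(2.00−0.124)] ln[(2.00/0.124)(1 − 1.61×1.876/(0.124×47.2))]
= (1/1.876) ln[16.13 × 0.4839] = 0.5330 × ln(7.806) = 0.5330 × 2.055 = 1.095 d.
D_c = (k_d/k_a) L₀ e^(−k_d t_c) = (0.124/2.00) × 47.2 × e^(−0.124×1.095) = 0.06200 × 47.2 × 0.8730 = 2.555 mg/L.

t_c ≈ 1.10 d; D_c ≈ 2.55 mg/L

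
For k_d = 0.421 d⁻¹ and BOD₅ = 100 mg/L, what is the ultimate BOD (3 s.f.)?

L₀ ≈ 114 mg/L

BOD₅ = L₀(1 − e^(−5k_d)) ⇒ L₀ = BOD₅ / (1 − e^(−5×0.421))
= 100 / (1 − 0.1218) = 100 / 0.8782 = 113.9 mg/L.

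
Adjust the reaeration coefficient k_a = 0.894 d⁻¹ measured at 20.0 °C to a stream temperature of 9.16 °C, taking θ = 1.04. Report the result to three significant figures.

k_a ≈ 0.584 d⁻¹

k_a(T₂) = k_a(T₁) · θ^(T₂−T₁) = 0.894 × 1.04^(9.16−20.0)
= 0.894 × 1.04^-10.8 = 0.894 × 0.6537 = 0.5844 d⁻¹.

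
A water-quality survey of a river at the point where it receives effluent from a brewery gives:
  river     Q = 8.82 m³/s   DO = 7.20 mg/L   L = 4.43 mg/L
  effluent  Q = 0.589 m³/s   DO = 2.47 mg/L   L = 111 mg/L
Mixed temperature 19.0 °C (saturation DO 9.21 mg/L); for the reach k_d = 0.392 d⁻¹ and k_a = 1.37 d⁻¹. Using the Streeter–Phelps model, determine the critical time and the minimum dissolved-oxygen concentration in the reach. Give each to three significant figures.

t_c ≈ 0.533 d; minimum DO ≈ 6.63 mg/L

Mixed DO = (8.82×7.20 + 0.589×2.47)/(8.82+0.589) = 64.96/9.409 = 6.904 mg/L.
Mixed L₀ = (8.82×4.43 + 0.589×111)/(9.409) = 104.5/9.409 = 11.10 mg/L.
Initial deficit D₀ = C_s − DO₀ = 9.21 − 6.904 = 2.306 mg/L.
t_c = (1/0.9780) ln[(1.37/0.392)(1 − 2.306×0.9780/(0.392×11.10))] = 1.022 × ln(1.684) = 0.5326 d.
D_c = (0.392/1.37) × 11.10 × e^(−0.392×0.5326) = 0.2861 × 11.10 × 0.8116 = 2.578 mg/L.
Minimum DO = 9.21 − 2.578 = 6.632 mg/L.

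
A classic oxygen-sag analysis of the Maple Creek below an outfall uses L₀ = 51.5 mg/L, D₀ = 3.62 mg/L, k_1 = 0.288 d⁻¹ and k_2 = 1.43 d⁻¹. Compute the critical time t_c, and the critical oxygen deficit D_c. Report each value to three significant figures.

At the critical point dD/dt = 0, so k_1 L₀ e^(−k_1 t) = k_2 D. Substituting D(t) from the Streeter–Phelps equation and solving for t gives
t_c = ln[(k_2/k_1)(1 − D₀(k_2−k_1)/(k_1 L₀))] / (k_2−k_1).
Here k_2−k_1 = 1.142 d⁻¹ and 1 − D₀(k_2−k_1)/(k_1 L₀) = 1 − 3.62×1.142/(0.288×51.5) = 0.7213, so
t_c = ln(4.965 × 0.7213) / 1.142 = 1.276 / 1.142 = 1.117 d.
L(t_c) = L₀ e^(−k_1 t_c) = 51.5 × 0.7249 = 37.33 mg/L, and at the critical point k_2 D_c = k_1 L, so D_c = (0.288/1.43) × 37.33 = 7.519 mg/L.

t_c ≈ 1.12 d; D_c ≈ 7.52 mg/L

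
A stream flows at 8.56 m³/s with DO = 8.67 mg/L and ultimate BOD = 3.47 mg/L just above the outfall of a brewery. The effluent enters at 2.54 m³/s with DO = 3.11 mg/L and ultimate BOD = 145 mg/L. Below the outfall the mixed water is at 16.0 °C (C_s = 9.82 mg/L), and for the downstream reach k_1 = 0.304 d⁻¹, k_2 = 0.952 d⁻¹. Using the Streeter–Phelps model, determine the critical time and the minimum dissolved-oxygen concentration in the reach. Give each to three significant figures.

t_c ≈ 1.52 d; minimum DO ≈ 2.61 mg/L

Mixed DO = (8.56×8.67 + 2.54×3.11)/(8.56+2.54) = 82.11/11.10 = 7.398 mg/L.
Mixed L₀ = (8.56×3.47 + 2.54×145)/(11.10) = 398.0/11.10 = 35.86 mg/L.
Initial deficit D₀ = C_s − DO₀ = 9.82 − 7.398 = 2.422 mg/L.
t_c = (1/0.6480) ln[(0.952/0.304)(1 − 2.422×0.6480/(0.304×35.86))] = 1.543 × ln(2.681) = 1.522 d.
D_c = (0.304/0.952) × 35.86 × e^(−0.304×1.522) = 0.3193 × 35.86 × 0.6296 = 7.209 mg/L.
Minimum DO = 9.82 − 7.209 = 2.611 mg/L.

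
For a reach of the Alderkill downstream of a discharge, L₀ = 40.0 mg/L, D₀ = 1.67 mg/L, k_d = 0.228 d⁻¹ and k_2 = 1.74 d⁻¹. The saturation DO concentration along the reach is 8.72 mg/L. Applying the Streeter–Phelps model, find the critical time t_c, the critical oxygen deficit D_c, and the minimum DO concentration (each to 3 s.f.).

t_c ≈ 1.13 d; D_c ≈ 4.05 mg/L; min DO ≈ 4.67 mg/L

With k_2/k_d = 7.632 and 1 − D₀(k_2−k_d)/(k_d L₀) = 0.7231,
t_c = ln(7.632 × 0.7231) / (1.74 − 0.228) = ln(5.519) / 1.512 = 1.708/1.512 = 1.130 d.
L(t_c) = L₀ e^(−k_d t_c) = 40.0 × 0.7729 = 30.92 mg/L, and at the critical point k_2 D_c = k_d L, so D_c = (0.228/1.74) × 30.92 = 4.051 mg/L.
Minimum DO = C_s − D_c = 8.72 − 4.051 = 4.669 mg/L.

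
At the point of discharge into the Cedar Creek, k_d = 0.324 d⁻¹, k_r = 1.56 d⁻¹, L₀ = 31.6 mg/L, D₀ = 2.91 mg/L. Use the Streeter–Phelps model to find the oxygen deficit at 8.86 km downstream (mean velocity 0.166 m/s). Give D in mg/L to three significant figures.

Travel time t = x/v = 8.86 km / (0.166 m/s) = 8860 m / 0.166 m/s = 53370 s = 0.6177 d.
k_d L₀/(k_r−k_d) = 0.324×31.6/(1.56−0.324) = 10.24/1.236 = 8.283 mg/L.
e^(−k_d t) = e^(−0.324×0.6177) = 0.8186; e^(−k_r t) = e^(−1.56×0.6177) = 0.3815.
D = 8.283 × (0.8186 − 0.3815) + 2.91 × 0.3815 = 3.621 + 1.110 = 4.731 mg/L.

D ≈ 4.73 mg/L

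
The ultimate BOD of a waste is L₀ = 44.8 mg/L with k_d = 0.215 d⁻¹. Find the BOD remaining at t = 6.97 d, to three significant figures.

L ≈ 10.0 mg/L

L_t = L₀ e^(−k_d t) = 44.8 × e^(−0.215×6.97) = 44.8 × 0.2235 = 10.01 mg/L.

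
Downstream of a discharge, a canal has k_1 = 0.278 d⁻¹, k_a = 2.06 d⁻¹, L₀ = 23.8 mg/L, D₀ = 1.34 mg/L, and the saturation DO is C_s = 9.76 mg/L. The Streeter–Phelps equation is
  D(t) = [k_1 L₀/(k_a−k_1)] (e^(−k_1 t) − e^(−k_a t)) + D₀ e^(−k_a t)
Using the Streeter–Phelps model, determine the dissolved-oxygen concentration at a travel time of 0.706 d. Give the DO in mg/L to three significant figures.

DO ≈ 7.26 mg/L

k_1 L₀/(k_a−k_1) = 0.278×23.8/(2.06−0.278) = 6.616/1.782 = 3.713 mg/L.
e^(−k_1 t) = e^(−0.278×0.7060) = 0.8218; e^(−k_a t) = e^(−2.06×0.7060) = 0.2335.
D = 3.713 × (0.8218 − 0.2335) + 1.34 × 0.2335 = 2.184 + 0.3130 = 2.497 mg/L.
DO = C_s − D = 9.76 − 2.497 = 7.263 mg/L.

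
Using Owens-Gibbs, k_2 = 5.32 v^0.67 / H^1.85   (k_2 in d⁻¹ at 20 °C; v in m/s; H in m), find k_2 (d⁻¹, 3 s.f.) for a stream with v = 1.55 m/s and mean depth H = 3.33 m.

k_2 = 5.32 × 1.55^0.67 / 3.33^1.85 = 5.32 × 1.341 / 9.258 = 0.7707 d⁻¹.

k_2 ≈ 0.771 d⁻¹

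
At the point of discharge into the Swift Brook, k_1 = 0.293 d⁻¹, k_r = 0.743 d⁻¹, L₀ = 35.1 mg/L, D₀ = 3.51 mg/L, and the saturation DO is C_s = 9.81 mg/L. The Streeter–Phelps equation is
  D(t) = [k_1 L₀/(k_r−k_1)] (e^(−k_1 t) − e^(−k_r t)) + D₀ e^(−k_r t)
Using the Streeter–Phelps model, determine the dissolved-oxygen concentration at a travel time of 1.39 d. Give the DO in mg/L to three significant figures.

k_1 L₀/(k_r−k_1) = 0.293×35.1/(0.743−0.293) = 10.28/0.4500 = 22.85 mg/L.
e^(−k_1 t) = e^(−0.293×1.390) = 0.6655; e^(−k_r t) = e^(−0.743×1.390) = 0.3560.
D = 22.85 × (0.6655 − 0.3560) + 3.51 × 0.3560 = 7.072 + 1.250 = 8.322 mg/L.
DO = C_s − D = 9.81 − 8.322 = 1.488 mg/L.

DO ≈ 1.49 mg/L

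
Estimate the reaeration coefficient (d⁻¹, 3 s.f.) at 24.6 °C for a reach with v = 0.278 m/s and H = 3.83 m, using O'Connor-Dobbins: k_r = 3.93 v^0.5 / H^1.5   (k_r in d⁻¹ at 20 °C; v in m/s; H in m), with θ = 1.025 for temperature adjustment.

k_r ≈ 0.310 d⁻¹

k_r(20) = 3.93 × 0.278^0.5 / 3.83^1.5 = 3.93 × 0.5273 / 7.495 = 0.2765 d⁻¹.
k_r(24.6) = 0.2765 × 1.025^(24.6−20) = 0.2765 × 1.120 = 0.3097 d⁻¹.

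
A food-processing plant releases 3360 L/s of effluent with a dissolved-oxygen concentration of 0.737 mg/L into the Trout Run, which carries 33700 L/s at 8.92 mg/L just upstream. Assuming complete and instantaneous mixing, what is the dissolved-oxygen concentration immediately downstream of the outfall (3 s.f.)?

8.18 mg/L

Flow-weighted mixing: C = (Q_r C_r + Q_w C_w)/(Q_r + Q_w)
= (33700×8.92 + 3360×0.737)/(33700 + 3360) = 303100/37060 = 8.178 mg/L.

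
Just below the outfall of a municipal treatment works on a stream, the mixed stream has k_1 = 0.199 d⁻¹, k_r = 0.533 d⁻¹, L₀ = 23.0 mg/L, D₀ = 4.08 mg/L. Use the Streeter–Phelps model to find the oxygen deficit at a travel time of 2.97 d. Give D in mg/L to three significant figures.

k_1 L₀/(k_r−k_1) = 0.199×23.0/(0.533−0.199) = 4.577/0.3340 = 13.70 mg/L.
e^(−k_1 t) = e^(−0.199×2.970) = 0.5538; e^(−k_r t) = e^(−0.533×2.970) = 0.2054.
D = 13.70 × (0.5538 − 0.2054) + 4.08 × 0.2054 = 4.774 + 0.8379 = 5.612 mg/L.

D ≈ 5.61 mg/L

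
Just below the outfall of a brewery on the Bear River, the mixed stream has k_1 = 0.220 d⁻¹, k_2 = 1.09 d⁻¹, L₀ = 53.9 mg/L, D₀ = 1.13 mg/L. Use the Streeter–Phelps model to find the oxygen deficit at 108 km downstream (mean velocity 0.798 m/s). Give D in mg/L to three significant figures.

Travel time t = x/v = 108 km / (0.798 m/s) = 108000 m / 0.798 m/s = 135300 s = 1.566 d.
k_1 L₀/(k_2−k_1) = 0.220×53.9/(1.09−0.220) = 11.86/0.8700 = 13.63 mg/L.
e^(−k_1 t) = e^(−0.220×1.566) = 0.7085; e^(−k_2 t) = e^(−1.09×1.566) = 0.1813.
D = 13.63 × (0.7085 − 0.1813) + 1.13 × 0.1813 = 7.185 + 0.2049 = 7.390 mg/L.

D ≈ 7.39 mg/L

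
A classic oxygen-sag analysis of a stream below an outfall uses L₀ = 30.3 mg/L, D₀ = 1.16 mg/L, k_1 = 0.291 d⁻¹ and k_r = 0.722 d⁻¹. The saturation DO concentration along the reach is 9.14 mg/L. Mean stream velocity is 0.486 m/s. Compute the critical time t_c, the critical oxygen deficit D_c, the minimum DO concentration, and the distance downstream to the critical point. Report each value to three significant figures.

At the critical point dD/dt = 0, so k_1 L₀ e^(−k_1 t) = k_r D. Substituting D(t) from the Streeter–Phelps equation and solving for t gives
t_c = ln[(k_r/k_1)(1 − D₀(k_r−k_1)/(k_1 L₀))] / (k_r−k_1).
Here k_r−k_1 = 0.4310 d⁻¹ and 1 − D₀(k_r−k_1)/(k_1 L₀) = 1 − 1.16×0.4310/(0.291×30.3) = 0.9433, so
t_c = ln(2.481 × 0.9433) / 0.4310 = 0.8503 / 0.4310 = 1.973 d.
L(t_c) = L₀ e^(−k_1 t_c) = 30.3 × 0.5632 = 17.06 mg/L, and at the critical point k_r D_c = k_1 L, so D_c = (0.291/0.722) × 17.06 = 6.878 mg/L.
Minimum DO = C_s − D_c = 9.14 − 6.878 = 2.262 mg/L.
x_c = v t_c = 0.486 m/s × 1.973 d × 86400 s/d = 82840 m ≈ 82.8 km.

t_c ≈ 1.97 d; D_c ≈ 6.88 mg/L; min DO ≈ 2.26 mg/L; x_c ≈ 82.8 km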